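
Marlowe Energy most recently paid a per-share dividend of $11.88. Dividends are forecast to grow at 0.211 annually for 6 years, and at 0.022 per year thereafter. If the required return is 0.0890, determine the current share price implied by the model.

Two-stage DDM. Project D₁…D_6 at 0.211, terminal growth 0.022, discount at r = 0.089.
D_1 = 14.3867
D_2 = 17.4223
D_3 = 21.0984
D_4 = 25.5501
D_5 = 30.9412
D_6 = 37.4698
Terminal value at t=6: TV = D_7/(r−g) = 38.2941/(0.089−0.022) = 571.5542
P₀ = 14.3867/(1+0.089)^1 + 17.4223/(1+0.089)^2 + 21.0984/(1+0.089)^3 + 25.5501/(1+0.089)^4 + 30.9412/(1+0.089)^5 + 37.4698/(1+0.089)^6 + 571.5542/(1+0.089)^6 = 447.7541

$447.75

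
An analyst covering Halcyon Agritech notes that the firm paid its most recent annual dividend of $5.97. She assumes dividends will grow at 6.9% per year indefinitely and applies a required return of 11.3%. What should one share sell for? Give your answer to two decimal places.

Gordon growth model: P₀ = D₁/(r − g). D₁ = 5.97 × (1 + 0.069) = 6.3819.
P₀ = 6.3819 / (0.113 − 0.069) = 6.3819 / 0.044 = 145.0439

$145.04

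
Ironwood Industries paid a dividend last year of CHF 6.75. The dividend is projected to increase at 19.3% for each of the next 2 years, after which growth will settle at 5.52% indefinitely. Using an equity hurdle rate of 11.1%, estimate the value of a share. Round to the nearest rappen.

CHF 162.21

Two-stage DDM. Project D₁…D_2 at 0.193, terminal growth 0.0552, discount at r = 0.111.
D_1 = 8.0527
D_2 = 9.6069
Terminal value at t=2: TV = D_3/(r−g) = 10.1372/(0.111−0.0552) = 181.6708
P₀ = 8.0527/(1+0.111)^1 + 9.6069/(1+0.111)^2 + 181.6708/(1+0.111)^2 = 162.2142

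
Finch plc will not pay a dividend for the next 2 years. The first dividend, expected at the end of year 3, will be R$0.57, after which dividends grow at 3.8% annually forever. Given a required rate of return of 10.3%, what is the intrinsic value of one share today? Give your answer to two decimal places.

Deferred-dividend DDM. At t=2 the remaining stream is a growing perpetuity with first payment D_3 = 0.57.
V_2 = D_3/(r−g) = 0.57/(0.103−0.038) = 8.7692
P₀ = V_2/(1+r)^2 = 8.7692/(1+0.103)^2 = 7.2079

R$7.21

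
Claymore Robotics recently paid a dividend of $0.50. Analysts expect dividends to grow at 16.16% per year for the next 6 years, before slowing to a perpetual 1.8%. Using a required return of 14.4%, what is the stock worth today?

$7.59

Two-stage DDM. Project D₁…D_6 at 0.1616, terminal growth 0.018, discount at r = 0.144.
D_1 = 0.5808
D_2 = 0.6747
D_3 = 0.7837
D_4 = 0.9103
D_5 = 1.0574
D_6 = 1.2283
Terminal value at t=6: TV = D_7/(r−g) = 1.2504/(0.144−0.018) = 9.9240
P₀ = 0.5808/(1+0.144)^1 + 0.6747/(1+0.144)^2 + 0.7837/(1+0.144)^3 + 0.9103/(1+0.144)^4 + 1.0574/(1+0.144)^5 + 1.2283/(1+0.144)^6 + 9.9240/(1+0.144)^6 = 7.5930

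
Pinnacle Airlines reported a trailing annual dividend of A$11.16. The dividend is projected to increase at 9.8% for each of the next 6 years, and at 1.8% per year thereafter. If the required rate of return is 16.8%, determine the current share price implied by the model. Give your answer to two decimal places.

A$106.51

Two-stage DDM. Project D₁…D_6 at 0.098, terminal growth 0.018, discount at r = 0.168.
D_1 = 12.2537
D_2 = 13.4545
D_3 = 14.7731
D_4 = 16.2208
D_5 = 17.8105
D_6 = 19.5559
Terminal value at t=6: TV = D_7/(r−g) = 19.9079/(0.168−0.018) = 132.7195
P₀ = 12.2537/(1+0.168)^1 + 13.4545/(1+0.168)^2 + 14.7731/(1+0.168)^3 + 16.2208/(1+0.168)^4 + 17.8105/(1+0.168)^5 + 19.5559/(1+0.168)^6 + 132.7195/(1+0.168)^6 = 106.5093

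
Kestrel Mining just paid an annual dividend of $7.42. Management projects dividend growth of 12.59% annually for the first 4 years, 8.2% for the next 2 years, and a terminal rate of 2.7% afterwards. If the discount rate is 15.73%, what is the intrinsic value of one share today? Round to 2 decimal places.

$85.54

Three-stage DDM. Project D₁…D_6; terminal Gordon value at t=6 with g = 0.027; discount at r = 0.1573.
D_1 = 8.3542
D_2 = 9.4060
D_3 = 10.5902
D_4 = 11.9235
D_5 = 12.9012
D_6 = 13.9591
TV_6 = 14.3360/(0.1573−0.027) = 110.0231
P₀ = Σ Dₜ/(1+r)ᵗ + TV_6/(1+r)^6 = 85.5391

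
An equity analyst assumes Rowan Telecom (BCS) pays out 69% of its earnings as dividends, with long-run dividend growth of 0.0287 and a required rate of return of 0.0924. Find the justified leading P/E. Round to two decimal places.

10.83

Justified leading P/E = b/(r−g) = 0.69/(0.0924−0.0287) = 10.8320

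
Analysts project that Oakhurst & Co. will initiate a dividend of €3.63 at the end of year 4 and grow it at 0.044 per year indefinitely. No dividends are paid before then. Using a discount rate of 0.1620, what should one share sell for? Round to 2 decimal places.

Deferred-dividend DDM. At t=3 the remaining stream is a growing perpetuity with first payment D_4 = 3.63.
V_3 = D_4/(r−g) = 3.63/(0.162−0.044) = 30.7627
P₀ = V_3/(1+r)^3 = 30.7627/(1+0.162)^3 = 19.6068

€19.61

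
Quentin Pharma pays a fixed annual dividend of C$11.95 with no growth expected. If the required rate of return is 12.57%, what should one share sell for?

Zero-growth DDM (perpetuity): P₀ = D/r = 11.95 / 0.1257 = 95.0676

C$95.07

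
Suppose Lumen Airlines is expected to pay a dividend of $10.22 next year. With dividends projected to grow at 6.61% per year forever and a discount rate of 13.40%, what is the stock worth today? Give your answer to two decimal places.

Gordon growth model: P₀ = D₁/(r − g), with D₁ = 10.22 given directly.
P₀ = 10.2200 / (0.134 − 0.0661) = 10.2200 / 0.0679 = 150.5155

$150.52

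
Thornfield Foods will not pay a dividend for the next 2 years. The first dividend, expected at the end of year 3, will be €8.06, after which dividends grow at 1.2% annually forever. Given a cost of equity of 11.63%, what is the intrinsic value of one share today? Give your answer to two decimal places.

Deferred-dividend DDM. At t=2 the remaining stream is a growing perpetuity with first payment D_3 = 8.06.
V_2 = D_3/(r−g) = 8.06/(0.1163−0.012) = 77.2771
P₀ = V_2/(1+r)^2 = 77.2771/(1+0.1163)^2 = 62.0139

€62.01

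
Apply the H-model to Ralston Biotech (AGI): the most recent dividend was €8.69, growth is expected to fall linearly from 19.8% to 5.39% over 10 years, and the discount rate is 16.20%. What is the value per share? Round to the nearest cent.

H-model: P₀ = D₀[(1+g_L) + H(g_S−g_L)]/(r−g_L), with H = 10/2 = 5.
P₀ = 8.69 × [(1+0.0539) + 5×(0.198−0.0539)] / (0.162−0.0539)
   = 8.69 × 1.7744 / 0.1081 = 142.6414

€142.64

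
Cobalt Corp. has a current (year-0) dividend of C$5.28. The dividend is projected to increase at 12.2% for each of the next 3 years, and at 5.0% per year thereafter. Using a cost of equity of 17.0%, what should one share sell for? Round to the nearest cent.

Two-stage DDM. Project D₁…D_3 at 0.122, terminal growth 0.05, discount at r = 0.17.
D_1 = 5.9242
D_2 = 6.6469
D_3 = 7.4578
Terminal value at t=3: TV = D_4/(r−g) = 7.8307/(0.17−0.05) = 65.2560
P₀ = 5.9242/(1+0.17)^1 + 6.6469/(1+0.17)^2 + 7.4578/(1+0.17)^3 + 65.2560/(1+0.17)^3 = 55.3194

C$55.32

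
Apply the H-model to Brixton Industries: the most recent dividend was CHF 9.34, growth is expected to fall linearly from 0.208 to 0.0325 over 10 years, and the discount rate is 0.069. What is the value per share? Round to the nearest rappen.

CHF 488.75

H-model: P₀ = D₀[(1+g_L) + H(g_S−g_L)]/(r−g_L), with H = 10/2 = 5.
P₀ = 9.34 × [(1+0.0325) + 5×(0.208−0.0325)] / (0.069−0.0325)
   = 9.34 × 1.9100 / 0.0365 = 488.7507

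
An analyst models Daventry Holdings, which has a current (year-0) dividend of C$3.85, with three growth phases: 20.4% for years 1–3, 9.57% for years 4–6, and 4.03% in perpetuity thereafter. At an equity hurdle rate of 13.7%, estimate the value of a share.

Three-stage DDM. Project D₁…D_6; terminal Gordon value at t=6 with g = 0.0403; discount at r = 0.137.
D_1 = 4.6354
D_2 = 5.5810
D_3 = 6.7196
D_4 = 7.3626
D_5 = 8.0672
D_6 = 8.8392
TV_6 = 9.1955/(0.137−0.0403) = 95.0927
P₀ = Σ Dₜ/(1+r)ᵗ + TV_6/(1+r)^6 = 69.7209

C$69.72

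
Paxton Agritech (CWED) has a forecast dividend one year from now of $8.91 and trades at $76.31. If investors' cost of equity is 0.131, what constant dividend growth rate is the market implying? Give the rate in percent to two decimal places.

1.42%

From P₀ = D₁/(r − g), the implied growth is g = r − D₁/P₀.
g = 0.131 − 8.91/76.31 = 0.131 − 0.11676 = 0.01424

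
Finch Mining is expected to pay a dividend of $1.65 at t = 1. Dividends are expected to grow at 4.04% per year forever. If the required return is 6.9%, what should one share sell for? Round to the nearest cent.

Gordon growth model: P₀ = D₁/(r − g), with D₁ = 1.65 given directly.
P₀ = 1.6500 / (0.069 − 0.0404) = 1.6500 / 0.0286 = 57.6923

$57.69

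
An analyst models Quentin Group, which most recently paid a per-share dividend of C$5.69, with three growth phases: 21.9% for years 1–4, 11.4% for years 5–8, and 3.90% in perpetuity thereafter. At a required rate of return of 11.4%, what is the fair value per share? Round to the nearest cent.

C$174.30

Three-stage DDM. Project D₁…D_8; terminal Gordon value at t=8 with g = 0.039; discount at r = 0.114.
D_1 = 6.9361
D_2 = 8.4551
D_3 = 10.3068
D_4 = 12.5640
D_5 = 13.9963
D_6 = 15.5918
D_7 = 17.3693
D_8 = 19.3494
TV_8 = 20.1040/(0.114−0.039) = 268.0539
P₀ = Σ Dₜ/(1+r)ᵗ + TV_8/(1+r)^8 = 174.3013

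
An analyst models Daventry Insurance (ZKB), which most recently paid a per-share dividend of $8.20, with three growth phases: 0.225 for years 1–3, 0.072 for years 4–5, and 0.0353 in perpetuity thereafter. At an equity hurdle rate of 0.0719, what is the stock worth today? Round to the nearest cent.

Three-stage DDM. Project D₁…D_5; terminal Gordon value at t=5 with g = 0.0353; discount at r = 0.0719.
D_1 = 10.0450
D_2 = 12.3051
D_3 = 15.0738
D_4 = 16.1591
D_5 = 17.3225
TV_5 = 17.9340/(0.0719−0.0353) = 490.0008
P₀ = Σ Dₜ/(1+r)ᵗ + TV_5/(1+r)^5 = 403.0809

$403.08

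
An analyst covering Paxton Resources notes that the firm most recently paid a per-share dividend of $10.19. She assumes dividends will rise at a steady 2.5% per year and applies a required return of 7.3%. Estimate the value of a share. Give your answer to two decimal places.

Gordon growth model: P₀ = D₁/(r − g). D₁ = 10.19 × (1 + 0.025) = 10.4447.
P₀ = 10.4447 / (0.073 − 0.025) = 10.4447 / 0.048 = 217.5990

$217.60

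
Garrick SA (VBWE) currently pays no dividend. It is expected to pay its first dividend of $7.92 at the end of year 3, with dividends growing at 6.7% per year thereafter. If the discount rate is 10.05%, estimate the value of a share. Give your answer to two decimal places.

Deferred-dividend DDM. At t=2 the remaining stream is a growing perpetuity with first payment D_3 = 7.92.
V_2 = D_3/(r−g) = 7.92/(0.1005−0.067) = 236.4179
P₀ = V_2/(1+r)^2 = 236.4179/(1+0.1005)^2 = 195.2092

$195.21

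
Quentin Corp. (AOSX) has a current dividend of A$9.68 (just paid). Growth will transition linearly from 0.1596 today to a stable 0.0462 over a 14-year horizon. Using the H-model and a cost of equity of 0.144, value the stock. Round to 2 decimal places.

H-model: P₀ = D₀[(1+g_L) + H(g_S−g_L)]/(r−g_L), with H = 14/2 = 7.
P₀ = 9.68 × [(1+0.0462) + 7×(0.1596−0.0462)] / (0.144−0.0462)
   = 9.68 × 1.8400 / 0.0978 = 182.1186

A$182.12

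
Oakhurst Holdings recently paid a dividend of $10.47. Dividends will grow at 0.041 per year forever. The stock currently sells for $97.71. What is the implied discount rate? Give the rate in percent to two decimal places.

Rearranging the constant-growth DDM: r = D₁/P₀ + g.
D₁ = 10.47 × (1 + 0.041) = 10.8993.
r = 10.8993 / 97.71 + 0.041 = 0.11155 + 0.041 = 0.15255

15.25%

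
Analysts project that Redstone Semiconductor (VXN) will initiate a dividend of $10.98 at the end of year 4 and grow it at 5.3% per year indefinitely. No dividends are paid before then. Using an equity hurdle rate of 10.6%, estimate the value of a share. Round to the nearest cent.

$153.13

Deferred-dividend DDM. At t=3 the remaining stream is a growing perpetuity with first payment D_4 = 10.98.
V_3 = D_4/(r−g) = 10.98/(0.106−0.053) = 207.1698
P₀ = V_3/(1+r)^3 = 207.1698/(1+0.106)^3 = 153.1303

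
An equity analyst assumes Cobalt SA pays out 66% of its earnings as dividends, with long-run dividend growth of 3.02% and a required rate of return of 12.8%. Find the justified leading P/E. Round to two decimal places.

6.75

Justified leading P/E = b/(r−g) = 0.66/(0.128−0.0302) = 6.7485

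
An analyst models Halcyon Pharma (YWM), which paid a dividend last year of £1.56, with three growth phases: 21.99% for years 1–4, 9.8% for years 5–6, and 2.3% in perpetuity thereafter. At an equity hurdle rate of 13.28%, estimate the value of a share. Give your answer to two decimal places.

Three-stage DDM. Project D₁…D_6; terminal Gordon value at t=6 with g = 0.023; discount at r = 0.1328.
D_1 = 1.9030
D_2 = 2.3215
D_3 = 2.8320
D_4 = 3.4548
D_5 = 3.7934
D_6 = 4.1651
TV_6 = 4.2609/(0.1328−0.023) = 38.8061
P₀ = Σ Dₜ/(1+r)ᵗ + TV_6/(1+r)^6 = 29.9045

£29.90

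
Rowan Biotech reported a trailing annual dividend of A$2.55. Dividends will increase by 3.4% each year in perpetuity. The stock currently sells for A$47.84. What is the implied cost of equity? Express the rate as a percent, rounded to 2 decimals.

8.91%

Rearranging the constant-growth DDM: r = D₁/P₀ + g.
D₁ = 2.55 × (1 + 0.034) = 2.6367.
r = 2.6367 / 47.84 + 0.034 = 0.05511 + 0.034 = 0.08911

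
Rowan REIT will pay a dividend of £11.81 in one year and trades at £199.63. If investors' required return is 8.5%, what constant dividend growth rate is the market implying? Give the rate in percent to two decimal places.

From P₀ = D₁/(r − g), the implied growth is g = r − D₁/P₀.
g = 0.085 − 11.81/199.63 = 0.085 − 0.05916 = 0.02584

2.58%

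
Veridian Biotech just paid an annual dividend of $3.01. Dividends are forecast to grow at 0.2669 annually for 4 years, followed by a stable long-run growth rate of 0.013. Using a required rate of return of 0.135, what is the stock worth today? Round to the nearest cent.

Two-stage DDM. Project D₁…D_4 at 0.2669, terminal growth 0.013, discount at r = 0.135.
D_1 = 3.8134
D_2 = 4.8312
D_3 = 6.1206
D_4 = 7.7542
Terminal value at t=4: TV = D_5/(r−g) = 7.8550/(0.135−0.013) = 64.3851
P₀ = 3.8134/(1+0.135)^1 + 4.8312/(1+0.135)^2 + 6.1206/(1+0.135)^3 + 7.7542/(1+0.135)^4 + 64.3851/(1+0.135)^4 = 54.7660

$54.77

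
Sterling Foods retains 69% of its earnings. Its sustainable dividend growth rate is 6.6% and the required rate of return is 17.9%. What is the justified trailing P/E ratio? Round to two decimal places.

2.92

Payout ratio b = 1 − 0.69 = 0.31.
Justified trailing P/E = b(1+g)/(r−g) = 0.31×(1+0.066)/(0.179−0.066) = 2.9244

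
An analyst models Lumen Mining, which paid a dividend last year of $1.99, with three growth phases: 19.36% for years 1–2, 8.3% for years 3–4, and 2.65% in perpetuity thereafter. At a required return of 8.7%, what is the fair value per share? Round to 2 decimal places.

Three-stage DDM. Project D₁…D_4; terminal Gordon value at t=4 with g = 0.0265; discount at r = 0.087.
D_1 = 2.3753
D_2 = 2.8351
D_3 = 3.0704
D_4 = 3.3253
TV_4 = 3.4134/(0.087−0.0265) = 56.4198
P₀ = Σ Dₜ/(1+r)ᵗ + TV_4/(1+r)^4 = 49.7693

$49.77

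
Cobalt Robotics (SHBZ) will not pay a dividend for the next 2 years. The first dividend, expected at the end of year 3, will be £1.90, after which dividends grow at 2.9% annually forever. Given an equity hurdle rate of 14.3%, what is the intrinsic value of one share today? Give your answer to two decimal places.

Deferred-dividend DDM. At t=2 the remaining stream is a growing perpetuity with first payment D_3 = 1.90.
V_2 = D_3/(r−g) = 1.90/(0.143−0.029) = 16.6667
P₀ = V_2/(1+r)^2 = 16.6667/(1+0.143)^2 = 12.7572

£12.76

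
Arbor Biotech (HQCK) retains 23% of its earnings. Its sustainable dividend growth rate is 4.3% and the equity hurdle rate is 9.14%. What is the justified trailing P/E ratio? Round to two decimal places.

Payout ratio b = 1 − 0.23 = 0.77.
Justified trailing P/E = b(1+g)/(r−g) = 0.77×(1+0.043)/(0.0914−0.043) = 16.5932

16.59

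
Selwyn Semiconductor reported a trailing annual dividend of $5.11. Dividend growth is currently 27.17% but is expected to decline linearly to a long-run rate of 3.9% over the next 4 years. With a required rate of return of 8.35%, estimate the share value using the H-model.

H-model: P₀ = D₀[(1+g_L) + H(g_S−g_L)]/(r−g_L), with H = 4/2 = 2.
P₀ = 5.11 × [(1+0.039) + 2×(0.2717−0.039)] / (0.0835−0.039)
   = 5.11 × 1.5044 / 0.0445 = 172.7524

$172.75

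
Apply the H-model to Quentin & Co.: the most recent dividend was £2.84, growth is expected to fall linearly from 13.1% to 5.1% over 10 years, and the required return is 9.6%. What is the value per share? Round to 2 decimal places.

H-model: P₀ = D₀[(1+g_L) + H(g_S−g_L)]/(r−g_L), with H = 10/2 = 5.
P₀ = 2.84 × [(1+0.051) + 5×(0.131−0.051)] / (0.096−0.051)
   = 2.84 × 1.4510 / 0.045 = 91.5742

£91.57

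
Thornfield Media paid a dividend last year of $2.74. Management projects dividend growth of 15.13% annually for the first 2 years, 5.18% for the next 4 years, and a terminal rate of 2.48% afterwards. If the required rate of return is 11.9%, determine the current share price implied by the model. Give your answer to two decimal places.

Three-stage DDM. Project D₁…D_6; terminal Gordon value at t=6 with g = 0.0248; discount at r = 0.119.
D_1 = 3.1546
D_2 = 3.6318
D_3 = 3.8200
D_4 = 4.0179
D_5 = 4.2260
D_6 = 4.4449
TV_6 = 4.5551/(0.119−0.0248) = 48.3558
P₀ = Σ Dₜ/(1+r)ᵗ + TV_6/(1+r)^6 = 40.3113

$40.31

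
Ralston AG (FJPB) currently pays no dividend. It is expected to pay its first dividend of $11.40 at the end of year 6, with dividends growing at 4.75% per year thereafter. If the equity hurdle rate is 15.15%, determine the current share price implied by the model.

$54.14

Deferred-dividend DDM. At t=5 the remaining stream is a growing perpetuity with first payment D_6 = 11.40.
V_5 = D_6/(r−g) = 11.40/(0.1515−0.0475) = 109.6154
P₀ = V_5/(1+r)^5 = 109.6154/(1+0.1515)^5 = 54.1442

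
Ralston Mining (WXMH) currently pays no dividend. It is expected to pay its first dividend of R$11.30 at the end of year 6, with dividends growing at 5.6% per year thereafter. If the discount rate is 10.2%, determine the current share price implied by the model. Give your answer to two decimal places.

R$151.15

Deferred-dividend DDM. At t=5 the remaining stream is a growing perpetuity with first payment D_6 = 11.30.
V_5 = D_6/(r−g) = 11.30/(0.102−0.056) = 245.6522
P₀ = V_5/(1+r)^5 = 245.6522/(1+0.102)^5 = 151.1516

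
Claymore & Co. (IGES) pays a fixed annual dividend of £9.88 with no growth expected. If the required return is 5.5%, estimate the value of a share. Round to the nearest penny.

Zero-growth DDM (perpetuity): P₀ = D/r = 9.88 / 0.055 = 179.6364

£179.64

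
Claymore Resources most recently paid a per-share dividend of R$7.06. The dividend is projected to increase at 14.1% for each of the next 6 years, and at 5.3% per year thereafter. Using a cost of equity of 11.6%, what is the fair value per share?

Two-stage DDM. Project D₁…D_6 at 0.141, terminal growth 0.053, discount at r = 0.116.
D_1 = 8.0555
D_2 = 9.1913
D_3 = 10.4873
D_4 = 11.9660
D_5 = 13.6532
D_6 = 15.5782
Terminal value at t=6: TV = D_7/(r−g) = 16.4039/(0.116−0.053) = 260.3793
P₀ = 8.0555/(1+0.116)^1 + 9.1913/(1+0.116)^2 + 10.4873/(1+0.116)^3 + 11.9660/(1+0.116)^4 + 13.6532/(1+0.116)^5 + 15.5782/(1+0.116)^6 + 260.3793/(1+0.116)^6 = 180.5867

R$180.59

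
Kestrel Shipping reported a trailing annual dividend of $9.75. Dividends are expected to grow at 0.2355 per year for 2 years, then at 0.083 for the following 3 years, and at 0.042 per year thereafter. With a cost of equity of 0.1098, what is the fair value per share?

Three-stage DDM. Project D₁…D_5; terminal Gordon value at t=5 with g = 0.042; discount at r = 0.1098.
D_1 = 12.0461
D_2 = 14.8830
D_3 = 16.1183
D_4 = 17.4561
D_5 = 18.9049
TV_5 = 19.6990/(0.1098−0.042) = 290.5451
P₀ = Σ Dₜ/(1+r)ᵗ + TV_5/(1+r)^5 = 230.0462

$230.05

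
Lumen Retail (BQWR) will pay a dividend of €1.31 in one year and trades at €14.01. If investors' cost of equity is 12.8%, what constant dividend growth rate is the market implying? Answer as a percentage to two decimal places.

3.45%

From P₀ = D₁/(r − g), the implied growth is g = r − D₁/P₀.
g = 0.128 − 1.31/14.01 = 0.128 − 0.09350 = 0.03450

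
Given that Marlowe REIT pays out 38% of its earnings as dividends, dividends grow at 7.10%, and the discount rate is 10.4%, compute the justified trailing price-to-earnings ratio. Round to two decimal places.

Justified trailing P/E = b(1+g)/(r−g) = 0.38×(1+0.071)/(0.104−0.071) = 12.3327

12.33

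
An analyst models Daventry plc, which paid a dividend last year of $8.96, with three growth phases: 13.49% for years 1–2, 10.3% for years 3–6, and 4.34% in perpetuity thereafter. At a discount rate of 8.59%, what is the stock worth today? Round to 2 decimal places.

Three-stage DDM. Project D₁…D_6; terminal Gordon value at t=6 with g = 0.0434; discount at r = 0.0859.
D_1 = 10.1687
D_2 = 11.5405
D_3 = 12.7291
D_4 = 14.0402
D_5 = 15.4864
D_6 = 17.0815
TV_6 = 17.8228/(0.0859−0.0434) = 419.3601
P₀ = Σ Dₜ/(1+r)ᵗ + TV_6/(1+r)^6 = 315.6334

$315.63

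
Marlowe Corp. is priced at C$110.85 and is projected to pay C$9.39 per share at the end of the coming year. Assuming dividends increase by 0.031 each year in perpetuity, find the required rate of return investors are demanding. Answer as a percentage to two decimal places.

11.57%

Rearranging the constant-growth DDM: r = D₁/P₀ + g.
r = 9.3900 / 110.85 + 0.031 = 0.08471 + 0.031 = 0.11571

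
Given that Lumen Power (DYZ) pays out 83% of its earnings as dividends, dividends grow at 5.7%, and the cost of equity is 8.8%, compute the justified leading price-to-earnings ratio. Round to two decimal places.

Justified leading P/E = b/(r−g) = 0.83/(0.088−0.057) = 26.7742

26.77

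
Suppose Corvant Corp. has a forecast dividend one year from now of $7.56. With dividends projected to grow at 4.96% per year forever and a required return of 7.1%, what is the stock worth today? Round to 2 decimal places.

$353.27

Gordon growth model: P₀ = D₁/(r − g), with D₁ = 7.56 given directly.
P₀ = 7.5600 / (0.071 − 0.0496) = 7.5600 / 0.0214 = 353.2710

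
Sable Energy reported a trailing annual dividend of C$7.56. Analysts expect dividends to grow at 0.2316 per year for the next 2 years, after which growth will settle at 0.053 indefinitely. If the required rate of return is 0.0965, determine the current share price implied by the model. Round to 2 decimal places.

Two-stage DDM. Project D₁…D_2 at 0.2316, terminal growth 0.053, discount at r = 0.0965.
D_1 = 9.3109
D_2 = 11.4673
Terminal value at t=2: TV = D_3/(r−g) = 12.0751/(0.0965−0.053) = 277.5877
P₀ = 9.3109/(1+0.0965)^1 + 11.4673/(1+0.0965)^2 + 277.5877/(1+0.0965)^2 = 248.9074

C$248.91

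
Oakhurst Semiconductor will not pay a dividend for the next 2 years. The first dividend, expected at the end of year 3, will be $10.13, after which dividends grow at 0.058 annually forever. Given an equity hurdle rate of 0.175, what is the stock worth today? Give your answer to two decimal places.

Deferred-dividend DDM. At t=2 the remaining stream is a growing perpetuity with first payment D_3 = 10.13.
V_2 = D_3/(r−g) = 10.13/(0.175−0.058) = 86.5812
P₀ = V_2/(1+r)^2 = 86.5812/(1+0.175)^2 = 62.7116

$62.71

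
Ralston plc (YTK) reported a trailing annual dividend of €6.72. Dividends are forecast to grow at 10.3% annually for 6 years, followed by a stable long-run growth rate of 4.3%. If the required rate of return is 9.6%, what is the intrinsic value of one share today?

€178.62

Two-stage DDM. Project D₁…D_6 at 0.103, terminal growth 0.043, discount at r = 0.096.
D_1 = 7.4122
D_2 = 8.1756
D_3 = 9.0177
D_4 = 9.9465
D_5 = 10.9710
D_6 = 12.1010
Terminal value at t=6: TV = D_7/(r−g) = 12.6214/(0.096−0.043) = 238.1391
P₀ = 7.4122/(1+0.096)^1 + 8.1756/(1+0.096)^2 + 9.0177/(1+0.096)^3 + 9.9465/(1+0.096)^4 + 10.9710/(1+0.096)^5 + 12.1010/(1+0.096)^6 + 238.1391/(1+0.096)^6 = 178.6249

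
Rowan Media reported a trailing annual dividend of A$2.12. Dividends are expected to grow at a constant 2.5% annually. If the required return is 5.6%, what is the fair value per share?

A$70.10

Gordon growth model: P₀ = D₁/(r − g). D₁ = 2.12 × (1 + 0.025) = 2.1730.
P₀ = 2.1730 / (0.056 − 0.025) = 2.1730 / 0.031 = 70.0968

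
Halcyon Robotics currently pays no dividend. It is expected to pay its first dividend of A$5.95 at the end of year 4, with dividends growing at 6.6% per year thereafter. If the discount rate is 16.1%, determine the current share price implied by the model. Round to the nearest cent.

Deferred-dividend DDM. At t=3 the remaining stream is a growing perpetuity with first payment D_4 = 5.95.
V_3 = D_4/(r−g) = 5.95/(0.161−0.066) = 62.6316
P₀ = V_3/(1+r)^3 = 62.6316/(1+0.161)^3 = 40.0218

A$40.02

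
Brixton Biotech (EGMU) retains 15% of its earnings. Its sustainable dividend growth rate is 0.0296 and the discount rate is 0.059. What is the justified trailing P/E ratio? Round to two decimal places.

Payout ratio b = 1 − 0.15 = 0.85.
Justified trailing P/E = b(1+g)/(r−g) = 0.85×(1+0.0296)/(0.059−0.0296) = 29.7673

29.77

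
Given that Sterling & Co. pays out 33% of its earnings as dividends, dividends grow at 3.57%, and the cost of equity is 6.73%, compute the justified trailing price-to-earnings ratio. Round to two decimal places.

10.82

Justified trailing P/E = b(1+g)/(r−g) = 0.33×(1+0.0357)/(0.0673−0.0357) = 10.8159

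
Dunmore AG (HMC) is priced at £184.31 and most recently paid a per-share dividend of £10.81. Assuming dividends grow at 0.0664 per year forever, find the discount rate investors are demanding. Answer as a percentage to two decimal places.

Rearranging the constant-growth DDM: r = D₁/P₀ + g.
D₁ = 10.81 × (1 + 0.0664) = 11.5278.
r = 11.5278 / 184.31 + 0.0664 = 0.06255 + 0.0664 = 0.12895

12.89%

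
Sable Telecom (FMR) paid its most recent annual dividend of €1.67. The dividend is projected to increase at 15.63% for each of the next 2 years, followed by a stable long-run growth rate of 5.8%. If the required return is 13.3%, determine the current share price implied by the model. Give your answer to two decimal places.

€27.98

Two-stage DDM. Project D₁…D_2 at 0.1563, terminal growth 0.058, discount at r = 0.133.
D_1 = 1.9310
D_2 = 2.2328
Terminal value at t=2: TV = D_3/(r−g) = 2.3623/(0.133−0.058) = 31.4979
P₀ = 1.9310/(1+0.133)^1 + 2.2328/(1+0.133)^2 + 31.4979/(1+0.133)^2 = 27.9808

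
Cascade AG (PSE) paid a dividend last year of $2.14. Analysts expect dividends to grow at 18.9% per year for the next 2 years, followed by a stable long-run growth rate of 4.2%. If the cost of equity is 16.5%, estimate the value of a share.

Two-stage DDM. Project D₁…D_2 at 0.189, terminal growth 0.042, discount at r = 0.165.
D_1 = 2.5445
D_2 = 3.0254
Terminal value at t=2: TV = D_3/(r−g) = 3.1524/(0.165−0.042) = 25.6295
P₀ = 2.5445/(1+0.165)^1 + 3.0254/(1+0.165)^2 + 25.6295/(1+0.165)^2 = 23.2969

$23.30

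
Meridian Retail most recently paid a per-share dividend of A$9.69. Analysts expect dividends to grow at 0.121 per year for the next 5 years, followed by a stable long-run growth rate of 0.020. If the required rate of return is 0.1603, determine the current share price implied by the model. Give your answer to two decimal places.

A$103.04

Two-stage DDM. Project D₁…D_5 at 0.121, terminal growth 0.02, discount at r = 0.1603.
D_1 = 10.8625
D_2 = 12.1769
D_3 = 13.6503
D_4 = 15.3019
D_5 = 17.1535
Terminal value at t=5: TV = D_6/(r−g) = 17.4965/(0.1603−0.02) = 124.7080
P₀ = 10.8625/(1+0.1603)^1 + 12.1769/(1+0.1603)^2 + 13.6503/(1+0.1603)^3 + 15.3019/(1+0.1603)^4 + 17.1535/(1+0.1603)^5 + 124.7080/(1+0.1603)^5 = 103.0421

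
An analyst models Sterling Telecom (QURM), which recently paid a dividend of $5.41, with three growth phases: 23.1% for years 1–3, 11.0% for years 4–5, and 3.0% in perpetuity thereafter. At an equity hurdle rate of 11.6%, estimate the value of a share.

$120.24

Three-stage DDM. Project D₁…D_5; terminal Gordon value at t=5 with g = 0.03; discount at r = 0.116.
D_1 = 6.6597
D_2 = 8.1981
D_3 = 10.0919
D_4 = 11.2020
D_5 = 12.4342
TV_5 = 12.8072/(0.116−0.03) = 148.9211
P₀ = Σ Dₜ/(1+r)ᵗ + TV_5/(1+r)^5 = 120.2422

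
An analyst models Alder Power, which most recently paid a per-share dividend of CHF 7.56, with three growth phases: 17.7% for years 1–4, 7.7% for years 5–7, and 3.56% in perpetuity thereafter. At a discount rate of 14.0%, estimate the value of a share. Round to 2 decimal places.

CHF 127.65

Three-stage DDM. Project D₁…D_7; terminal Gordon value at t=7 with g = 0.0356; discount at r = 0.14.
D_1 = 8.8981
D_2 = 10.4731
D_3 = 12.3268
D_4 = 14.5087
D_5 = 15.6258
D_6 = 16.8290
D_7 = 18.1249
TV_7 = 18.7701/(0.14−0.0356) = 179.7903
P₀ = Σ Dₜ/(1+r)ᵗ + TV_7/(1+r)^7 = 127.6516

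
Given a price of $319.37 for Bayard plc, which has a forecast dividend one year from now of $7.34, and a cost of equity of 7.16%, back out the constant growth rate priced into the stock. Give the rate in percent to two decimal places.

4.86%

From P₀ = D₁/(r − g), the implied growth is g = r − D₁/P₀.
g = 0.0716 − 7.34/319.37 = 0.0716 − 0.02298 = 0.04862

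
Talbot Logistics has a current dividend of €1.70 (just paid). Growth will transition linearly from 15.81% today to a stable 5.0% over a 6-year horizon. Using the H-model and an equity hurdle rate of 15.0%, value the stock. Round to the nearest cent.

€23.36

H-model: P₀ = D₀[(1+g_L) + H(g_S−g_L)]/(r−g_L), with H = 6/2 = 3.
P₀ = 1.70 × [(1+0.05) + 3×(0.1581−0.05)] / (0.15−0.05)
   = 1.70 × 1.3743 / 0.1 = 23.3631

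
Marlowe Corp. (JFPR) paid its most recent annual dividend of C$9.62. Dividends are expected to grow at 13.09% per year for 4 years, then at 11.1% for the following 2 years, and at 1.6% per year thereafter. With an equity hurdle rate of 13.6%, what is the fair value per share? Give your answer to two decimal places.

C$132.84

Three-stage DDM. Project D₁…D_6; terminal Gordon value at t=6 with g = 0.016; discount at r = 0.136.
D_1 = 10.8793
D_2 = 12.3034
D_3 = 13.9139
D_4 = 15.7352
D_5 = 17.4818
D_6 = 19.4223
TV_6 = 19.7330/(0.136−0.016) = 164.4419
P₀ = Σ Dₜ/(1+r)ᵗ + TV_6/(1+r)^6 = 132.8419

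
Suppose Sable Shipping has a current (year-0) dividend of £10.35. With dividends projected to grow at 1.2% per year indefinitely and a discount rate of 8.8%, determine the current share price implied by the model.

£137.82

Gordon growth model: P₀ = D₁/(r − g). D₁ = 10.35 × (1 + 0.012) = 10.4742.
P₀ = 10.4742 / (0.088 − 0.012) = 10.4742 / 0.076 = 137.8184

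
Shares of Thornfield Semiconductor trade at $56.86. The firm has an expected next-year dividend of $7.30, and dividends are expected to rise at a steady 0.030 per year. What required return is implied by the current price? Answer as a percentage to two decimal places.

15.84%

Rearranging the constant-growth DDM: r = D₁/P₀ + g.
r = 7.3000 / 56.86 + 0.03 = 0.12839 + 0.03 = 0.15839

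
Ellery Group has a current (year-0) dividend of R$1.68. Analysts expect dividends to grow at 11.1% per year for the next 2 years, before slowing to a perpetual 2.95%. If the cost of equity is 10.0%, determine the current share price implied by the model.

R$28.44

Two-stage DDM. Project D₁…D_2 at 0.111, terminal growth 0.0295, discount at r = 0.1.
D_1 = 1.8665
D_2 = 2.0737
Terminal value at t=2: TV = D_3/(r−g) = 2.1348/(0.1−0.0295) = 30.2813
P₀ = 1.8665/(1+0.1)^1 + 2.0737/(1+0.1)^2 + 30.2813/(1+0.1)^2 = 28.4364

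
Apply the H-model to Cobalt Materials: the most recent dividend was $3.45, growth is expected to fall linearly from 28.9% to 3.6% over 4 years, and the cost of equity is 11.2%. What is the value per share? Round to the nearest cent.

H-model: P₀ = D₀[(1+g_L) + H(g_S−g_L)]/(r−g_L), with H = 4/2 = 2.
P₀ = 3.45 × [(1+0.036) + 2×(0.289−0.036)] / (0.112−0.036)
   = 3.45 × 1.5420 / 0.076 = 69.9987

$70.00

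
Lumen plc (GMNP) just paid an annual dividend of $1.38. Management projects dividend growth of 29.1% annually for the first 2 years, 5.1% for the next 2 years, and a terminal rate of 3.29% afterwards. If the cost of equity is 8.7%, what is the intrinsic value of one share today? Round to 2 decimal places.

$42.03

Three-stage DDM. Project D₁…D_4; terminal Gordon value at t=4 with g = 0.0329; discount at r = 0.087.
D_1 = 1.7816
D_2 = 2.3000
D_3 = 2.4173
D_4 = 2.5406
TV_4 = 2.6242/(0.087−0.0329) = 48.5063
P₀ = Σ Dₜ/(1+r)ᵗ + TV_4/(1+r)^4 = 42.0315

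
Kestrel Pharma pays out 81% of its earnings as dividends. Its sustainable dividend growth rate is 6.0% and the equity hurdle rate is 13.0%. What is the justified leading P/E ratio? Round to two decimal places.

11.57

Justified leading P/E = b/(r−g) = 0.81/(0.13−0.06) = 11.5714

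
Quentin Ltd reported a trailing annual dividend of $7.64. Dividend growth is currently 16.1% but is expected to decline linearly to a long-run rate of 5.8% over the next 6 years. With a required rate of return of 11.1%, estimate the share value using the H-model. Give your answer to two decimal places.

H-model: P₀ = D₀[(1+g_L) + H(g_S−g_L)]/(r−g_L), with H = 6/2 = 3.
P₀ = 7.64 × [(1+0.058) + 3×(0.161−0.058)] / (0.111−0.058)
   = 7.64 × 1.3670 / 0.053 = 197.0543

$197.05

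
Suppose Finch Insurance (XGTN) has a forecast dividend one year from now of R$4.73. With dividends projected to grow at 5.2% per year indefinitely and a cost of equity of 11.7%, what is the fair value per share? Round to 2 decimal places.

Gordon growth model: P₀ = D₁/(r − g), with D₁ = 4.73 given directly.
P₀ = 4.7300 / (0.117 − 0.052) = 4.7300 / 0.065 = 72.7692

R$72.77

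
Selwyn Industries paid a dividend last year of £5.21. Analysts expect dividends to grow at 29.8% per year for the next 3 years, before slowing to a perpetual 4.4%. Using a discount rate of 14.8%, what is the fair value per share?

Two-stage DDM. Project D₁…D_3 at 0.298, terminal growth 0.044, discount at r = 0.148.
D_1 = 6.7626
D_2 = 8.7778
D_3 = 11.3936
Terminal value at t=3: TV = D_4/(r−g) = 11.8949/(0.148−0.044) = 114.3744
P₀ = 6.7626/(1+0.148)^1 + 8.7778/(1+0.148)^2 + 11.3936/(1+0.148)^3 + 114.3744/(1+0.148)^3 = 95.6787

£95.68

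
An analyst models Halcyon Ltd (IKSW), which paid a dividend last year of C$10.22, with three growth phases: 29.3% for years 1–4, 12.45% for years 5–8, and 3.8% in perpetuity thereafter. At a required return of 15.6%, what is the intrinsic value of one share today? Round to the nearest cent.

Three-stage DDM. Project D₁…D_8; terminal Gordon value at t=8 with g = 0.038; discount at r = 0.156.
D_1 = 13.2145
D_2 = 17.0863
D_3 = 22.0926
D_4 = 28.5657
D_5 = 32.1221
D_6 = 36.1213
D_7 = 40.6185
D_8 = 45.6754
TV_8 = 47.4111/(0.156−0.038) = 401.7891
P₀ = Σ Dₜ/(1+r)ᵗ + TV_8/(1+r)^8 = 240.2470

C$240.25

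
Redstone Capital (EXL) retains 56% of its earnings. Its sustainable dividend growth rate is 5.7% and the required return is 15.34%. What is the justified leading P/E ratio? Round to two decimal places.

Payout ratio b = 1 − 0.56 = 0.44.
Justified leading P/E = b/(r−g) = 0.44/(0.1534−0.057) = 4.5643

4.56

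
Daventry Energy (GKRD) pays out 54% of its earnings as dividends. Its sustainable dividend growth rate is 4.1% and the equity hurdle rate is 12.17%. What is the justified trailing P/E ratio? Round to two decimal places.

6.97

Justified trailing P/E = b(1+g)/(r−g) = 0.54×(1+0.041)/(0.1217−0.041) = 6.9658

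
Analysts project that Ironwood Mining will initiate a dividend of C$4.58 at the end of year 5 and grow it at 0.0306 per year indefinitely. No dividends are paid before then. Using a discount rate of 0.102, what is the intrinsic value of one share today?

C$43.50

Deferred-dividend DDM. At t=4 the remaining stream is a growing perpetuity with first payment D_5 = 4.58.
V_4 = D_5/(r−g) = 4.58/(0.102−0.0306) = 64.1457
P₀ = V_4/(1+r)^4 = 64.1457/(1+0.102)^4 = 43.4952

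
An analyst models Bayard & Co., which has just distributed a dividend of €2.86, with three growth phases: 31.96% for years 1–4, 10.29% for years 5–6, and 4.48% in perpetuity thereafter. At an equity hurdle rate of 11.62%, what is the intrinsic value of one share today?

€108.48

Three-stage DDM. Project D₁…D_6; terminal Gordon value at t=6 with g = 0.0448; discount at r = 0.1162.
D_1 = 3.7741
D_2 = 4.9802
D_3 = 6.5719
D_4 = 8.6723
D_5 = 9.5647
D_6 = 10.5489
TV_6 = 11.0215/(0.1162−0.0448) = 154.3627
P₀ = Σ Dₜ/(1+r)ᵗ + TV_6/(1+r)^6 = 108.4819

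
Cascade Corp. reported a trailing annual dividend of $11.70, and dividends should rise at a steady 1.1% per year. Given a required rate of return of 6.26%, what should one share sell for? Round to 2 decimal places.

Gordon growth model: P₀ = D₁/(r − g). D₁ = 11.70 × (1 + 0.011) = 11.8287.
P₀ = 11.8287 / (0.0626 − 0.011) = 11.8287 / 0.0516 = 229.2384

$229.24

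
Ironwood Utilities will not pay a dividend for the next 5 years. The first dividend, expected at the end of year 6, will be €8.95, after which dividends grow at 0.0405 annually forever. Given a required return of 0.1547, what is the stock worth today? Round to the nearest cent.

€38.18

Deferred-dividend DDM. At t=5 the remaining stream is a growing perpetuity with first payment D_6 = 8.95.
V_5 = D_6/(r−g) = 8.95/(0.1547−0.0405) = 78.3713
P₀ = V_5/(1+r)^5 = 78.3713/(1+0.1547)^5 = 38.1778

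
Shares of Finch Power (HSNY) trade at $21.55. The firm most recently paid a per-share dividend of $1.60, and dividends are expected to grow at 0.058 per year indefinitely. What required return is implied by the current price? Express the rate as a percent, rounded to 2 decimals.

Rearranging the constant-growth DDM: r = D₁/P₀ + g.
D₁ = 1.60 × (1 + 0.058) = 1.6928.
r = 1.6928 / 21.55 + 0.058 = 0.07855 + 0.058 = 0.13655

13.66%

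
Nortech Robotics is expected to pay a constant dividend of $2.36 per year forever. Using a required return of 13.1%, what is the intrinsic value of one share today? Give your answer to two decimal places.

$18.02

Zero-growth DDM (perpetuity): P₀ = D/r = 2.36 / 0.131 = 18.0153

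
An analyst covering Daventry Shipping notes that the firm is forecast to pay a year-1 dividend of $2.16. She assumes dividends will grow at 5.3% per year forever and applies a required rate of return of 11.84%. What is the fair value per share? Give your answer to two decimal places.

Gordon growth model: P₀ = D₁/(r − g), with D₁ = 2.16 given directly.
P₀ = 2.1600 / (0.1184 − 0.053) = 2.1600 / 0.0654 = 33.0275

$33.03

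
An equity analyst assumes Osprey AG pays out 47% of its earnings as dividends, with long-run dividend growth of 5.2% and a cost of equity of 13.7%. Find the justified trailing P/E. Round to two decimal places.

5.82

Justified trailing P/E = b(1+g)/(r−g) = 0.47×(1+0.052)/(0.137−0.052) = 5.8169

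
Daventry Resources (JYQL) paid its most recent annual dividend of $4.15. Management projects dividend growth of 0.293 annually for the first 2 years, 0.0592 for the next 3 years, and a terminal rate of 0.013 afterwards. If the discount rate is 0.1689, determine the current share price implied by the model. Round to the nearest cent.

Three-stage DDM. Project D₁…D_5; terminal Gordon value at t=5 with g = 0.013; discount at r = 0.1689.
D_1 = 5.3659
D_2 = 6.9382
D_3 = 7.3489
D_4 = 7.7840
D_5 = 8.2448
TV_5 = 8.3520/(0.1689−0.013) = 53.5726
P₀ = Σ Dₜ/(1+r)ᵗ + TV_5/(1+r)^5 = 46.7681

$46.77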